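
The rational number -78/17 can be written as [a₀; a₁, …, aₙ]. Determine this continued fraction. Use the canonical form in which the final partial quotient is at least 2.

[-5; 2, 2, 3]

-78 = -5·17 + 7, so a_0 = -5
17 = 2·7 + 3, so a_1 = 2
7 = 2·3 + 1, so a_2 = 2
3 = 3·1 + 0, so a_3 = 3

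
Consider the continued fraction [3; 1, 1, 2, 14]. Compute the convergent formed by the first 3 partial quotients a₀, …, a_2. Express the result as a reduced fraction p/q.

Collapse the nested fraction from the inside out:
Start with 1.
1 + 1/(1/1) = 1 + 1/1 = 2/1
3 + 1/(2/1) = 3 + 1/2 = 7/2

7/2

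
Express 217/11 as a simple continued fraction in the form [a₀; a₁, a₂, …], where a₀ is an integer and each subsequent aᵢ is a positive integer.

[19; 1, 2, 1, 2]

⌊217/11⌋ = 19, remainder 8
⌊11/8⌋ = 1, remainder 3
⌊8/3⌋ = 2, remainder 2
⌊3/2⌋ = 1, remainder 1
⌊2/1⌋ = 2, remainder 0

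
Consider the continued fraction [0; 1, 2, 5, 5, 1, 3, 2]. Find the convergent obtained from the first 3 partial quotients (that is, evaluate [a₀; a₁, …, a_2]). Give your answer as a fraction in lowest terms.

2/3

Starting at the tail and folding back:
Start with 2.
1 + 1/(2/1) = 1 + 1/2 = 3/2
0 + 1/(3/2) = 0 + 2/3 = 2/3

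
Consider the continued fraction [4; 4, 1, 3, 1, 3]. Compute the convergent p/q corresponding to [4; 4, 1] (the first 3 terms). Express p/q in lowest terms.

Use the convergent recurrence hₖ = aₖ·hₖ₋₁ + hₖ₋₂ (and likewise for the denominators kₖ):
a_0 = 4: 4/1
a_1 = 4: 17/4
a_2 = 1: 21/5

21/5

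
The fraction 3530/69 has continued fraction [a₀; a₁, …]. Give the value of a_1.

6

3530 ÷ 69 → quotient 51, remainder 11
69 ÷ 11 → quotient 6, remainder 3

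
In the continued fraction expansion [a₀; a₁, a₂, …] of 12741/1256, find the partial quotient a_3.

15

Run the Euclidean algorithm, recording each quotient:
12741 ÷ 1256 → quotient 10, remainder 181
1256 ÷ 181 → quotient 6, remainder 170
181 ÷ 170 → quotient 1, remainder 11
170 ÷ 11 → quotient 15, remainder 5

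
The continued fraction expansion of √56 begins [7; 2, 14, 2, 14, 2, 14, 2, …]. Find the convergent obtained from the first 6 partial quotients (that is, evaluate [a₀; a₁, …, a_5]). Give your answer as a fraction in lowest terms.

Start with 2.
14 + 1/(2/1) = 14 + 1/2 = 29/2
2 + 1/(29/2) = 2 + 2/29 = 60/29
14 + 1/(60/29) = 14 + 29/60 = 869/60
2 + 1/(869/60) = 2 + 60/869 = 1798/869
7 + 1/(1798/869) = 7 + 869/1798 = 13455/1798

13455/1798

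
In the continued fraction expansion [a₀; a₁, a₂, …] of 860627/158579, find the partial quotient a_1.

2

Run the Euclidean algorithm, recording each quotient:
860627 = 5·158579 + 67732, so a_0 = 5
158579 = 2·67732 + 23115, so a_1 = 2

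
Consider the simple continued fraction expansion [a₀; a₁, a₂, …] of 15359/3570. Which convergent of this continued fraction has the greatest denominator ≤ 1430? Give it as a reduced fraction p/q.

1153/268

List convergents until the denominator exceeds the bound:
a_0 = 4: 4/1  (≤ bound)
a_1 = 3: 13/3  (≤ bound)
a_2 = 3: 43/10  (≤ bound)
a_3 = 4: 185/43  (≤ bound)
a_4 = 6: 1153/268  (≤ bound)
a_5 = 6: 7103/1651  (> 1430, stop)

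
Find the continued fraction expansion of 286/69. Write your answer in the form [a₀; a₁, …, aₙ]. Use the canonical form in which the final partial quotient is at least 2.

[4; 6, 1, 9]

286 = 4·69 + 10, so a_0 = 4
69 = 6·10 + 9, so a_1 = 6
10 = 1·9 + 1, so a_2 = 1
9 = 9·1 + 0, so a_3 = 9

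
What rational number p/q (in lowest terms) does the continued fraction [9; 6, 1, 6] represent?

a_0 = 9: 9/1
a_1 = 6: 55/6
a_2 = 1: 64/7
a_3 = 6: 439/48

439/48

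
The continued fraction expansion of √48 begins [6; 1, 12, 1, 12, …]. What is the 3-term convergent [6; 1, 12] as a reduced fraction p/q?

90/13

Start with 12.
1 + 1/(12/1) = 1 + 1/12 = 13/12
6 + 1/(13/12) = 6 + 12/13 = 90/13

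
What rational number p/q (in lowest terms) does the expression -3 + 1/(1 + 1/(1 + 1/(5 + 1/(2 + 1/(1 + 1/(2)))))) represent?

-231/94

a_0 = -3: -3/1
a_1 = 1: -2/1
a_2 = 1: -5/2
a_3 = 5: -27/11
a_4 = 2: -59/24
a_5 = 1: -86/35
a_6 = 2: -231/94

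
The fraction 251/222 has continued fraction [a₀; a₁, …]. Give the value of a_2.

1

251 = 1·222 + 29, so a_0 = 1
222 = 7·29 + 19, so a_1 = 7
29 = 1·19 + 10, so a_2 = 1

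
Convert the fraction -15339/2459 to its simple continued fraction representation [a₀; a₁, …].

Run the Euclidean algorithm, recording each quotient:
⌊-15339/2459⌋ = -7, remainder 1874
⌊2459/1874⌋ = 1, remainder 585
⌊1874/585⌋ = 3, remainder 119
⌊585/119⌋ = 4, remainder 109
⌊119/109⌋ = 1, remainder 10
⌊109/10⌋ = 10, remainder 9
⌊10/9⌋ = 1, remainder 1
⌊9/1⌋ = 9, remainder 0

[-7; 1, 3, 4, 1, 10, 1, 9]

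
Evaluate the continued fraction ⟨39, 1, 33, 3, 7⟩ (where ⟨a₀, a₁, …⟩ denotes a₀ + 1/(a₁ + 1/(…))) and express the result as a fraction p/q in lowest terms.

a_0 = 39: 39/1
a_1 = 1: 40/1
a_2 = 33: 1359/34
a_3 = 3: 4117/103
a_4 = 7: 30178/755

30178/755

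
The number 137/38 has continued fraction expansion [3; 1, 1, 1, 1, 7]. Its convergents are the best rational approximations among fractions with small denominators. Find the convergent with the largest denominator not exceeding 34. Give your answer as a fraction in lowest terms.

a_0 = 3: 3/1  (≤ bound)
a_1 = 1: 4/1  (≤ bound)
a_2 = 1: 7/2  (≤ bound)
a_3 = 1: 11/3  (≤ bound)
a_4 = 1: 18/5  (≤ bound)
a_5 = 7: 137/38  (> 34, stop)

18/5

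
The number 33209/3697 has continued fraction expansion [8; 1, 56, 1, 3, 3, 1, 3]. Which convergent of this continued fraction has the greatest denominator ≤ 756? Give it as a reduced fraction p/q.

a_0 = 8: 8/1  (≤ bound)
a_1 = 1: 9/1  (≤ bound)
a_2 = 56: 512/57  (≤ bound)
a_3 = 1: 521/58  (≤ bound)
a_4 = 3: 2075/231  (≤ bound)
a_5 = 3: 6746/751  (≤ bound)
a_6 = 1: 8821/982  (> 756, stop)

6746/751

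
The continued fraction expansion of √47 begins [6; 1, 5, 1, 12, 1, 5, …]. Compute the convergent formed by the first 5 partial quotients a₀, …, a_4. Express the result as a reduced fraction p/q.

a_0 = 6: 6/1
a_1 = 1: 7/1
a_2 = 5: 41/6
a_3 = 1: 48/7
a_4 = 12: 617/90

617/90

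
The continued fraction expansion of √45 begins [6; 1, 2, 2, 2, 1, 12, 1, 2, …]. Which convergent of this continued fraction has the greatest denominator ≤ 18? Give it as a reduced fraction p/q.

a_0 = 6: 6/1  (≤ bound)
a_1 = 1: 7/1  (≤ bound)
a_2 = 2: 20/3  (≤ bound)
a_3 = 2: 47/7  (≤ bound)
a_4 = 2: 114/17  (≤ bound)
a_5 = 1: 161/24  (> 18, stop)

114/17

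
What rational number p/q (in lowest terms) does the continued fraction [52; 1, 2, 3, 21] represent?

11225/213

Collapse the nested fraction from the inside out:
Start with 21.
3 + 1/(21/1) = 3 + 1/21 = 64/21
2 + 1/(64/21) = 2 + 21/64 = 149/64
1 + 1/(149/64) = 1 + 64/149 = 213/149
52 + 1/(213/149) = 52 + 149/213 = 11225/213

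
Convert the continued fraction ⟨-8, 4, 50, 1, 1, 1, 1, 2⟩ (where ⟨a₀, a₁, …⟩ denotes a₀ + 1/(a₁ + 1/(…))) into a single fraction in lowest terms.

-20502/2645

Compute successive convergents:
a_0 = -8: -8/1
a_1 = 4: -31/4
a_2 = 50: -1558/201
a_3 = 1: -1589/205
a_4 = 1: -3147/406
a_5 = 1: -4736/611
a_6 = 1: -7883/1017
a_7 = 2: -20502/2645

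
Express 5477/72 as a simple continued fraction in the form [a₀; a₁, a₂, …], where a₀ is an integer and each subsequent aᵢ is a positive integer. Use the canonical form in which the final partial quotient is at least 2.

[76; 14, 2, 2]

Repeatedly divide and take the remainder:
5477 = 76·72 + 5, so a_0 = 76
72 = 14·5 + 2, so a_1 = 14
5 = 2·2 + 1, so a_2 = 2
2 = 2·1 + 0, so a_3 = 2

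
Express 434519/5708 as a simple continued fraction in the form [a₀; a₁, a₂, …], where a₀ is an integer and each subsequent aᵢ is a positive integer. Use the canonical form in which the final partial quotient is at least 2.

[76; 8, 35, 1, 1, 4, 2]

434519 = 76·5708 + 711, so a_0 = 76
5708 = 8·711 + 20, so a_1 = 8
711 = 35·20 + 11, so a_2 = 35
20 = 1·11 + 9, so a_3 = 1
11 = 1·9 + 2, so a_4 = 1
9 = 4·2 + 1, so a_5 = 4
2 = 2·1 + 0, so a_6 = 2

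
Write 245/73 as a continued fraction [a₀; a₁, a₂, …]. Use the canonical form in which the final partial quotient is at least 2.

[3; 2, 1, 4, 5]

Run the Euclidean algorithm, recording each quotient:
⌊245/73⌋ = 3, remainder 26
⌊73/26⌋ = 2, remainder 21
⌊26/21⌋ = 1, remainder 5
⌊21/5⌋ = 4, remainder 1
⌊5/1⌋ = 5, remainder 0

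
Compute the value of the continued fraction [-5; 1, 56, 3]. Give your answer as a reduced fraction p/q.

-691/172

Start with 3.
56 + 1/(3/1) = 56 + 1/3 = 169/3
1 + 1/(169/3) = 1 + 3/169 = 172/169
-5 + 1/(172/169) = -5 + 169/172 = -691/172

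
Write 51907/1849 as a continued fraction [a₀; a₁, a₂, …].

Apply division with remainder until the remainder is 0:
51907 ÷ 1849 → quotient 28, remainder 135
1849 ÷ 135 → quotient 13, remainder 94
135 ÷ 94 → quotient 1, remainder 41
94 ÷ 41 → quotient 2, remainder 12
41 ÷ 12 → quotient 3, remainder 5
12 ÷ 5 → quotient 2, remainder 2
5 ÷ 2 → quotient 2, remainder 1
2 ÷ 1 → quotient 2, remainder 0

[28; 13, 1, 2, 3, 2, 2, 2]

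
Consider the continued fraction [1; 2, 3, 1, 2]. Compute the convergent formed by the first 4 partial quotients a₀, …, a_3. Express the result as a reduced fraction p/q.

13/9

a_0 = 1: 1/1
a_1 = 2: 3/2
a_2 = 3: 10/7
a_3 = 1: 13/9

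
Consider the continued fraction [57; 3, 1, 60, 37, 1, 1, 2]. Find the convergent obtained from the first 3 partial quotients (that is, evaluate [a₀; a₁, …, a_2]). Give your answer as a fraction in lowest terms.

229/4

Start with 1.
3 + 1/(1/1) = 3 + 1/1 = 4/1
57 + 1/(4/1) = 57 + 1/4 = 229/4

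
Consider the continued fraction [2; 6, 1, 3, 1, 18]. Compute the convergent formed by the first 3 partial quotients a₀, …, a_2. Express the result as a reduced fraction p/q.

15/7

a_0 = 2: 2/1
a_1 = 6: 13/6
a_2 = 1: 15/7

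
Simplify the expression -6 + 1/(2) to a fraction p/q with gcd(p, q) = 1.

-11/2

a_0 = -6: -6/1
a_1 = 2: -11/2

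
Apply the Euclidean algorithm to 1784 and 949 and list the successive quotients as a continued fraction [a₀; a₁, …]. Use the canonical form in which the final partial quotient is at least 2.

[1; 1, 7, 3, 12, 3]

Apply division with remainder until the remainder is 0:
⌊1784/949⌋ = 1, remainder 835
⌊949/835⌋ = 1, remainder 114
⌊835/114⌋ = 7, remainder 37
⌊114/37⌋ = 3, remainder 3
⌊37/3⌋ = 12, remainder 1
⌊3/1⌋ = 3, remainder 0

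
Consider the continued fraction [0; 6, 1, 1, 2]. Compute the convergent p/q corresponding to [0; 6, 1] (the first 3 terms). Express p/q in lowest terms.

Start with 1.
6 + 1/(1/1) = 6 + 1/1 = 7/1
0 + 1/(7/1) = 0 + 1/7 = 1/7

1/7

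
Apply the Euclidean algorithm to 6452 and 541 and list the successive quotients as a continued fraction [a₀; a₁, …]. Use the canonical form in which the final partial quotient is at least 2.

[11; 1, 12, 1, 1, 9, 2]

⌊6452/541⌋ = 11, remainder 501
⌊541/501⌋ = 1, remainder 40
⌊501/40⌋ = 12, remainder 21
⌊40/21⌋ = 1, remainder 19
⌊21/19⌋ = 1, remainder 2
⌊19/2⌋ = 9, remainder 1
⌊2/1⌋ = 2, remainder 0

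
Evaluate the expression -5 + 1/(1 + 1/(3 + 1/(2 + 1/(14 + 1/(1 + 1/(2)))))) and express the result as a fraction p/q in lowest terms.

a_0 = -5: -5/1
a_1 = 1: -4/1
a_2 = 3: -17/4
a_3 = 2: -38/9
a_4 = 14: -549/130
a_5 = 1: -587/139
a_6 = 2: -1723/408

-1723/408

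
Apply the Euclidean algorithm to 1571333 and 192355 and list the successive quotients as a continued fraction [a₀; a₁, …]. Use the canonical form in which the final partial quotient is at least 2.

1571333 ÷ 192355 → quotient 8, remainder 32493
192355 ÷ 32493 → quotient 5, remainder 29890
32493 ÷ 29890 → quotient 1, remainder 2603
29890 ÷ 2603 → quotient 11, remainder 1257
2603 ÷ 1257 → quotient 2, remainder 89
1257 ÷ 89 → quotient 14, remainder 11
89 ÷ 11 → quotient 8, remainder 1
11 ÷ 1 → quotient 11, remainder 0

[8; 5, 1, 11, 2, 14, 8, 11]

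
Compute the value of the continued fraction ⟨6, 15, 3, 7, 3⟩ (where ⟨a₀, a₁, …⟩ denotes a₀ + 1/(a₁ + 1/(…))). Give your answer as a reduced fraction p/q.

6411/1057

Start with 3.
7 + 1/(3/1) = 7 + 1/3 = 22/3
3 + 1/(22/3) = 3 + 3/22 = 69/22
15 + 1/(69/22) = 15 + 22/69 = 1057/69
6 + 1/(1057/69) = 6 + 69/1057 = 6411/1057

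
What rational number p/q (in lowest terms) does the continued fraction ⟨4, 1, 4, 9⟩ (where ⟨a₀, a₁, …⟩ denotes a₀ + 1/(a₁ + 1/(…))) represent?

221/46

a_0 = 4: 4/1
a_1 = 1: 5/1
a_2 = 4: 24/5
a_3 = 9: 221/46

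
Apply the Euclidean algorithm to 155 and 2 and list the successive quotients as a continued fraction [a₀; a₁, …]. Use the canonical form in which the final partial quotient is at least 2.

[77; 2]

Repeatedly divide and take the remainder:
155 ÷ 2 → quotient 77, remainder 1
2 ÷ 1 → quotient 2, remainder 0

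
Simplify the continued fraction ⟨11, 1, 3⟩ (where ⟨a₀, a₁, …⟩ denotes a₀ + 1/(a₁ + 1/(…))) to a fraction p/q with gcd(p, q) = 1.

47/4

Compute successive convergents:
a_0 = 11: 11/1
a_1 = 1: 12/1
a_2 = 3: 47/4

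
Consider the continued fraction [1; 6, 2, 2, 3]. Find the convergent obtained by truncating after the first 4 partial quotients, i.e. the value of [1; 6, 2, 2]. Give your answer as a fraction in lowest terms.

37/32

a_0 = 1: 1/1
a_1 = 6: 7/6
a_2 = 2: 15/13
a_3 = 2: 37/32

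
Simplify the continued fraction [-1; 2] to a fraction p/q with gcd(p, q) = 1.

-1/2

Start with 2.
-1 + 1/(2/1) = -1 + 1/2 = -1/2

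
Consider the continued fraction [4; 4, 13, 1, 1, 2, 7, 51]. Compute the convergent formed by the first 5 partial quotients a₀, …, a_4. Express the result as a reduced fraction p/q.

467/110

Work from the innermost term outward:
Start with 1.
1 + 1/(1/1) = 1 + 1/1 = 2/1
13 + 1/(2/1) = 13 + 1/2 = 27/2
4 + 1/(27/2) = 4 + 2/27 = 110/27
4 + 1/(110/27) = 4 + 27/110 = 467/110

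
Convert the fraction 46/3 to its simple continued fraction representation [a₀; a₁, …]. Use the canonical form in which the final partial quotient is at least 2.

[15; 3]

46 ÷ 3 → quotient 15, remainder 1
3 ÷ 1 → quotient 3, remainder 0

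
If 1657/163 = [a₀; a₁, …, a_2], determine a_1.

6

Run the Euclidean algorithm, recording each quotient:
⌊1657/163⌋ = 10, remainder 27
⌊163/27⌋ = 6, remainder 1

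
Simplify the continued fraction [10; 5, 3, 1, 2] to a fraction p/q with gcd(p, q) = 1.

591/58

Build up convergents one term at a time:
a_0 = 10: 10/1
a_1 = 5: 51/5
a_2 = 3: 163/16
a_3 = 1: 214/21
a_4 = 2: 591/58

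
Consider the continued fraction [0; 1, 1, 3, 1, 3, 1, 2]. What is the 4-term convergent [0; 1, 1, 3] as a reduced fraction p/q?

Work from the innermost term outward:
Start with 3.
1 + 1/(3/1) = 1 + 1/3 = 4/3
1 + 1/(4/3) = 1 + 3/4 = 7/4
0 + 1/(7/4) = 0 + 4/7 = 4/7

4/7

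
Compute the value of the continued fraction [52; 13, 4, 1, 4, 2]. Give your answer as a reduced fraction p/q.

Start with 2.
4 + 1/(2/1) = 4 + 1/2 = 9/2
1 + 1/(9/2) = 1 + 2/9 = 11/9
4 + 1/(11/9) = 4 + 9/11 = 53/11
13 + 1/(53/11) = 13 + 11/53 = 700/53
52 + 1/(700/53) = 52 + 53/700 = 36453/700

36453/700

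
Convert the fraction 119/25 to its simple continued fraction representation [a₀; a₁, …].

⌊119/25⌋ = 4, remainder 19
⌊25/19⌋ = 1, remainder 6
⌊19/6⌋ = 3, remainder 1
⌊6/1⌋ = 6, remainder 0

[4; 1, 3, 6]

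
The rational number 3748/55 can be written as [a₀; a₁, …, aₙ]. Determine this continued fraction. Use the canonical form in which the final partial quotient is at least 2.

3748 = 68·55 + 8, so a_0 = 68
55 = 6·8 + 7, so a_1 = 6
8 = 1·7 + 1, so a_2 = 1
7 = 7·1 + 0, so a_3 = 7

[68; 6, 1, 7]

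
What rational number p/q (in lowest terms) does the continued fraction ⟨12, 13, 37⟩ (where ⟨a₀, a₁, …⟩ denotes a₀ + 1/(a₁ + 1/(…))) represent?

5821/482

Start with 37.
13 + 1/(37/1) = 13 + 1/37 = 482/37
12 + 1/(482/37) = 12 + 37/482 = 5821/482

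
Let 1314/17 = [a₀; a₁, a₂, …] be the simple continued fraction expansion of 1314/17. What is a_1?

1314 ÷ 17 → quotient 77, remainder 5
17 ÷ 5 → quotient 3, remainder 2

3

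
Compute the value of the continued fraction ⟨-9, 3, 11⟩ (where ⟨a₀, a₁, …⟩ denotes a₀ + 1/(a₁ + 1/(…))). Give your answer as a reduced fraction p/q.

-295/34

a_0 = -9: -9/1
a_1 = 3: -26/3
a_2 = 11: -295/34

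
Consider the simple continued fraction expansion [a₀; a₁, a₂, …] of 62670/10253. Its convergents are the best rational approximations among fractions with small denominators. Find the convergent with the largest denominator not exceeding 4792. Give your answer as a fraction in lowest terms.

List convergents until the denominator exceeds the bound:
a_0 = 6: 6/1  (≤ bound)
a_1 = 8: 49/8  (≤ bound)
a_2 = 1: 55/9  (≤ bound)
a_3 = 9: 544/89  (≤ bound)
a_4 = 57: 31063/5082  (> 4792, stop)

544/89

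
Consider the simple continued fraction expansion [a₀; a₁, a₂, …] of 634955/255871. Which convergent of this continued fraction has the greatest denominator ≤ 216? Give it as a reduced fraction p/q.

67/27

List convergents until the denominator exceeds the bound:
a_0 = 2: 2/1  (≤ bound)
a_1 = 2: 5/2  (≤ bound)
a_2 = 13: 67/27  (≤ bound)
a_3 = 22: 1479/596  (> 216, stop)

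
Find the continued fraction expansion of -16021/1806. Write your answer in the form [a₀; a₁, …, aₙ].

-16021 ÷ 1806 → quotient -9, remainder 233
1806 ÷ 233 → quotient 7, remainder 175
233 ÷ 175 → quotient 1, remainder 58
175 ÷ 58 → quotient 3, remainder 1
58 ÷ 1 → quotient 58, remainder 0

[-9; 7, 1, 3, 58]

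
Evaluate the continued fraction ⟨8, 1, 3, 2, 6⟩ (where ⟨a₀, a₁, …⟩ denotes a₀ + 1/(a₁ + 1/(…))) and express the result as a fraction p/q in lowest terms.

509/58

Work from the innermost term outward:
Start with 6.
2 + 1/(6/1) = 2 + 1/6 = 13/6
3 + 1/(13/6) = 3 + 6/13 = 45/13
1 + 1/(45/13) = 1 + 13/45 = 58/45
8 + 1/(58/45) = 8 + 45/58 = 509/58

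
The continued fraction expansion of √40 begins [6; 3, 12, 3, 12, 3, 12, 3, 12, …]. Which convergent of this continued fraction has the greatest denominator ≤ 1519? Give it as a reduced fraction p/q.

8886/1405

List convergents until the denominator exceeds the bound:
a_0 = 6: 6/1  (≤ bound)
a_1 = 3: 19/3  (≤ bound)
a_2 = 12: 234/37  (≤ bound)
a_3 = 3: 721/114  (≤ bound)
a_4 = 12: 8886/1405  (≤ bound)
a_5 = 3: 27379/4329  (> 1519, stop)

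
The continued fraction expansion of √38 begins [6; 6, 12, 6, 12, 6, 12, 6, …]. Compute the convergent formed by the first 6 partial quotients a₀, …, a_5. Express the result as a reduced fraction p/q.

Use the convergent recurrence hₖ = aₖ·hₖ₋₁ + hₖ₋₂ (and likewise for the denominators kₖ):
a_0 = 6: 6/1
a_1 = 6: 37/6
a_2 = 12: 450/73
a_3 = 6: 2737/444
a_4 = 12: 33294/5401
a_5 = 6: 202501/32850

202501/32850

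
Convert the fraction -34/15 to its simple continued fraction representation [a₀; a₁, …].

[-3; 1, 2, 1, 3]

-34 ÷ 15 → quotient -3, remainder 11
15 ÷ 11 → quotient 1, remainder 4
11 ÷ 4 → quotient 2, remainder 3
4 ÷ 3 → quotient 1, remainder 1
3 ÷ 1 → quotient 3, remainder 0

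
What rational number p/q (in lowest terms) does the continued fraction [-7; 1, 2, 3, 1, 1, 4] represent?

Start with 4.
1 + 1/(4/1) = 1 + 1/4 = 5/4
1 + 1/(5/4) = 1 + 4/5 = 9/5
3 + 1/(9/5) = 3 + 5/9 = 32/9
2 + 1/(32/9) = 2 + 9/32 = 73/32
1 + 1/(73/32) = 1 + 32/73 = 105/73
-7 + 1/(105/73) = -7 + 73/105 = -662/105

-662/105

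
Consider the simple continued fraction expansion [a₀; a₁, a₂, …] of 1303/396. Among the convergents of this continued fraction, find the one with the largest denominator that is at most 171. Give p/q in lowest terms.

a_0 = 3: 3/1  (≤ bound)
a_1 = 3: 10/3  (≤ bound)
a_2 = 2: 23/7  (≤ bound)
a_3 = 3: 79/24  (≤ bound)
a_4 = 1: 102/31  (≤ bound)
a_5 = 12: 1303/396  (> 171, stop)

102/31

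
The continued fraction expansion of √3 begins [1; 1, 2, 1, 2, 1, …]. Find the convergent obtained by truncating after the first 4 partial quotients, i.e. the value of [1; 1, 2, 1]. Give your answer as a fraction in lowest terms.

7/4

a_0 = 1: 1/1
a_1 = 1: 2/1
a_2 = 2: 5/3
a_3 = 1: 7/4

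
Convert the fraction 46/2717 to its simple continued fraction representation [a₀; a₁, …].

[0; 59, 15, 3]

46 ÷ 2717 → quotient 0, remainder 46
2717 ÷ 46 → quotient 59, remainder 3
46 ÷ 3 → quotient 15, remainder 1
3 ÷ 1 → quotient 3, remainder 0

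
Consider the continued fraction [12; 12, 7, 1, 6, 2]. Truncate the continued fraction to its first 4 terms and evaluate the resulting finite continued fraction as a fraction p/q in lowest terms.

1172/97

Start with 1.
7 + 1/(1/1) = 7 + 1/1 = 8/1
12 + 1/(8/1) = 12 + 1/8 = 97/8
12 + 1/(97/8) = 12 + 8/97 = 1172/97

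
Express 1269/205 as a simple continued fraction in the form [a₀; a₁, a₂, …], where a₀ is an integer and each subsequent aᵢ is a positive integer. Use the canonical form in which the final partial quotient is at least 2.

[6; 5, 3, 1, 9]

1269 ÷ 205 → quotient 6, remainder 39
205 ÷ 39 → quotient 5, remainder 10
39 ÷ 10 → quotient 3, remainder 9
10 ÷ 9 → quotient 1, remainder 1
9 ÷ 1 → quotient 9, remainder 0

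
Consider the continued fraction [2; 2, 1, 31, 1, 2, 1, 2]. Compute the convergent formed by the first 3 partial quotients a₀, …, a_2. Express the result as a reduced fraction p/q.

Start with 1.
2 + 1/(1/1) = 2 + 1/1 = 3/1
2 + 1/(3/1) = 2 + 1/3 = 7/3

7/3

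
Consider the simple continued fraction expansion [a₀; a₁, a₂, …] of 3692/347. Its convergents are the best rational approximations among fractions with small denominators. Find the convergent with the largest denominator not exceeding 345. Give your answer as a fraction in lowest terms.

1713/161

a_0 = 10: 10/1  (≤ bound)
a_1 = 1: 11/1  (≤ bound)
a_2 = 1: 21/2  (≤ bound)
a_3 = 1: 32/3  (≤ bound)
a_4 = 3: 117/11  (≤ bound)
a_5 = 2: 266/25  (≤ bound)
a_6 = 6: 1713/161  (≤ bound)
a_7 = 2: 3692/347  (> 345, stop)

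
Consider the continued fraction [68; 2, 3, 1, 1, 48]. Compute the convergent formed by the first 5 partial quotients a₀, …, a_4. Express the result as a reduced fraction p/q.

Start with 1.
1 + 1/(1/1) = 1 + 1/1 = 2/1
3 + 1/(2/1) = 3 + 1/2 = 7/2
2 + 1/(7/2) = 2 + 2/7 = 16/7
68 + 1/(16/7) = 68 + 7/16 = 1095/16

1095/16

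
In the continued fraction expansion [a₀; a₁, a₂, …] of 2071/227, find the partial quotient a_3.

2071 = 9·227 + 28, so a_0 = 9
227 = 8·28 + 3, so a_1 = 8
28 = 9·3 + 1, so a_2 = 9
3 = 3·1 + 0, so a_3 = 3

3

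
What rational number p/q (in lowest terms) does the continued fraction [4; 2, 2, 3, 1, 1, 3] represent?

Build up convergents one term at a time:
a_0 = 4: 4/1
a_1 = 2: 9/2
a_2 = 2: 22/5
a_3 = 3: 75/17
a_4 = 1: 97/22
a_5 = 1: 172/39
a_6 = 3: 613/139

613/139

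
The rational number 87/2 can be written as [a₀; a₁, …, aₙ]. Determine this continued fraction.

[43; 2]

Run the Euclidean algorithm, recording each quotient:
87 ÷ 2 → quotient 43, remainder 1
2 ÷ 1 → quotient 2, remainder 0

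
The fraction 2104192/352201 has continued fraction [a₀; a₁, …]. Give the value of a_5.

3

⌊2104192/352201⌋ = 5, remainder 343187
⌊352201/343187⌋ = 1, remainder 9014
⌊343187/9014⌋ = 38, remainder 655
⌊9014/655⌋ = 13, remainder 499
⌊655/499⌋ = 1, remainder 156
⌊499/156⌋ = 3, remainder 31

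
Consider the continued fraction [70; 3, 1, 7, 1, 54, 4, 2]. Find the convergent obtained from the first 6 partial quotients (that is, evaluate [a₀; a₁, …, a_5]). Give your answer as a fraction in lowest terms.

134964/1921

a_0 = 70: 70/1
a_1 = 3: 211/3
a_2 = 1: 281/4
a_3 = 7: 2178/31
a_4 = 1: 2459/35
a_5 = 54: 134964/1921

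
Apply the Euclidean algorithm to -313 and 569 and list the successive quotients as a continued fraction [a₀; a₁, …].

-313 = -1·569 + 256, so a_0 = -1
569 = 2·256 + 57, so a_1 = 2
256 = 4·57 + 28, so a_2 = 4
57 = 2·28 + 1, so a_3 = 2
28 = 28·1 + 0, so a_4 = 28

[-1; 2, 4, 2, 28]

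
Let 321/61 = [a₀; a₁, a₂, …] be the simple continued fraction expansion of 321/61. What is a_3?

4

Apply division with remainder until the remainder is 0:
321 ÷ 61 → quotient 5, remainder 16
61 ÷ 16 → quotient 3, remainder 13
16 ÷ 13 → quotient 1, remainder 3
13 ÷ 3 → quotient 4, remainder 1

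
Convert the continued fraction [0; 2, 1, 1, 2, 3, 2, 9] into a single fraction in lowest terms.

a_0 = 0: 0/1
a_1 = 2: 1/2
a_2 = 1: 1/3
a_3 = 1: 2/5
a_4 = 2: 5/13
a_5 = 3: 17/44
a_6 = 2: 39/101
a_7 = 9: 368/953

368/953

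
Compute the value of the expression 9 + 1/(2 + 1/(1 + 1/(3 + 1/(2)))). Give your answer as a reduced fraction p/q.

234/25

Start with 2.
3 + 1/(2/1) = 3 + 1/2 = 7/2
1 + 1/(7/2) = 1 + 2/7 = 9/7
2 + 1/(9/7) = 2 + 7/9 = 25/9
9 + 1/(25/9) = 9 + 9/25 = 234/25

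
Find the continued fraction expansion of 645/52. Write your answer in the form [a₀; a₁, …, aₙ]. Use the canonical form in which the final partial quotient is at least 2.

[12; 2, 2, 10]

645 = 12·52 + 21, so a_0 = 12
52 = 2·21 + 10, so a_1 = 2
21 = 2·10 + 1, so a_2 = 2
10 = 10·1 + 0, so a_3 = 10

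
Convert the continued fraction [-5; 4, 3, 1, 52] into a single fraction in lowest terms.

-4274/897

a_0 = -5: -5/1
a_1 = 4: -19/4
a_2 = 3: -62/13
a_3 = 1: -81/17
a_4 = 52: -4274/897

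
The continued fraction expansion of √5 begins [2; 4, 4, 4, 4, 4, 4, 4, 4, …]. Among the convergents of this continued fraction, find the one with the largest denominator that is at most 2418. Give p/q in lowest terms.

2889/1292

a_0 = 2: 2/1  (≤ bound)
a_1 = 4: 9/4  (≤ bound)
a_2 = 4: 38/17  (≤ bound)
a_3 = 4: 161/72  (≤ bound)
a_4 = 4: 682/305  (≤ bound)
a_5 = 4: 2889/1292  (≤ bound)
a_6 = 4: 12238/5473  (> 2418, stop)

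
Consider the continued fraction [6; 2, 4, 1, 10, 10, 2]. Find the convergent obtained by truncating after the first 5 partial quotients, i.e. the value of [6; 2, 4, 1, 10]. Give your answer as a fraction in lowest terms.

768/119

Start with 10.
1 + 1/(10/1) = 1 + 1/10 = 11/10
4 + 1/(11/10) = 4 + 10/11 = 54/11
2 + 1/(54/11) = 2 + 11/54 = 119/54
6 + 1/(119/54) = 6 + 54/119 = 768/119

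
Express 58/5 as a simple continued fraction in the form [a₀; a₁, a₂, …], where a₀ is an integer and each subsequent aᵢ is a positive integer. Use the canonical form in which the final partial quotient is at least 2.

[11; 1, 1, 2]

58 ÷ 5 → quotient 11, remainder 3
5 ÷ 3 → quotient 1, remainder 2
3 ÷ 2 → quotient 1, remainder 1
2 ÷ 1 → quotient 2, remainder 0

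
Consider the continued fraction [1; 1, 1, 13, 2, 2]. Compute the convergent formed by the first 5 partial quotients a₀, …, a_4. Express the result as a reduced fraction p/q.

85/56

Use the convergent recurrence hₖ = aₖ·hₖ₋₁ + hₖ₋₂ (and likewise for the denominators kₖ):
a_0 = 1: 1/1
a_1 = 1: 2/1
a_2 = 1: 3/2
a_3 = 13: 41/27
a_4 = 2: 85/56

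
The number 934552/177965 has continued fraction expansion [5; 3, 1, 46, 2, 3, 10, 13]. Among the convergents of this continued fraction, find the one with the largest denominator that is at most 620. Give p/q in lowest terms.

1985/378

List convergents until the denominator exceeds the bound:
a_0 = 5: 5/1  (≤ bound)
a_1 = 3: 16/3  (≤ bound)
a_2 = 1: 21/4  (≤ bound)
a_3 = 46: 982/187  (≤ bound)
a_4 = 2: 1985/378  (≤ bound)
a_5 = 3: 6937/1321  (> 620, stop)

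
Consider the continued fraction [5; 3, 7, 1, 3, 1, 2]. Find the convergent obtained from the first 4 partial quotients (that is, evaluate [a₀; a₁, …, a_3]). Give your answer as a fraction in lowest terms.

Starting at the tail and folding back:
Start with 1.
7 + 1/(1/1) = 7 + 1/1 = 8/1
3 + 1/(8/1) = 3 + 1/8 = 25/8
5 + 1/(25/8) = 5 + 8/25 = 133/25

133/25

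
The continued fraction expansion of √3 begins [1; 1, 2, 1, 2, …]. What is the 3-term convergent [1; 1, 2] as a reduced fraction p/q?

5/3

Start with 2.
1 + 1/(2/1) = 1 + 1/2 = 3/2
1 + 1/(3/2) = 1 + 2/3 = 5/3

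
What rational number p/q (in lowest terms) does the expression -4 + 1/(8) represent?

-31/8

Compute successive convergents:
a_0 = -4: -4/1
a_1 = 8: -31/8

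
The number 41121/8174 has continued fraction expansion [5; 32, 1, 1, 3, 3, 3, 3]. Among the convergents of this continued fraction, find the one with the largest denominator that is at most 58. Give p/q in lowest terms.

166/33

List convergents until the denominator exceeds the bound:
a_0 = 5: 5/1  (≤ bound)
a_1 = 32: 161/32  (≤ bound)
a_2 = 1: 166/33  (≤ bound)
a_3 = 1: 327/65  (> 58, stop)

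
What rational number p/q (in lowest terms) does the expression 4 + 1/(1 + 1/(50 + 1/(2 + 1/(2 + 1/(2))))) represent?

3073/617

Start with 2.
2 + 1/(2/1) = 2 + 1/2 = 5/2
2 + 1/(5/2) = 2 + 2/5 = 12/5
50 + 1/(12/5) = 50 + 5/12 = 605/12
1 + 1/(605/12) = 1 + 12/605 = 617/605
4 + 1/(617/605) = 4 + 605/617 = 3073/617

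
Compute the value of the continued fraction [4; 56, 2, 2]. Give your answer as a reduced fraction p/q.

1133/282

Compute successive convergents:
a_0 = 4: 4/1
a_1 = 56: 225/56
a_2 = 2: 454/113
a_3 = 2: 1133/282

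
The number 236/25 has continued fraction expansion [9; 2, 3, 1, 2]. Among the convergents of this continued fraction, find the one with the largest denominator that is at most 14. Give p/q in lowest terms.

85/9

List convergents until the denominator exceeds the bound:
a_0 = 9: 9/1  (≤ bound)
a_1 = 2: 19/2  (≤ bound)
a_2 = 3: 66/7  (≤ bound)
a_3 = 1: 85/9  (≤ bound)
a_4 = 2: 236/25  (> 14, stop)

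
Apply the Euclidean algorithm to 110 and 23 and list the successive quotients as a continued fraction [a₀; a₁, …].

⌊110/23⌋ = 4, remainder 18
⌊23/18⌋ = 1, remainder 5
⌊18/5⌋ = 3, remainder 3
⌊5/3⌋ = 1, remainder 2
⌊3/2⌋ = 1, remainder 1
⌊2/1⌋ = 2, remainder 0

[4; 1, 3, 1, 1, 2]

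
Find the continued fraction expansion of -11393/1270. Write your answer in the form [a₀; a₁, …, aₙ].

[-9; 34, 3, 12]

Apply division with remainder until the remainder is 0:
⌊-11393/1270⌋ = -9, remainder 37
⌊1270/37⌋ = 34, remainder 12
⌊37/12⌋ = 3, remainder 1
⌊12/1⌋ = 12, remainder 0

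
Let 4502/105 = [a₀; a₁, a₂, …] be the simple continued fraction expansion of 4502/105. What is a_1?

⌊4502/105⌋ = 42, remainder 92
⌊105/92⌋ = 1, remainder 13

1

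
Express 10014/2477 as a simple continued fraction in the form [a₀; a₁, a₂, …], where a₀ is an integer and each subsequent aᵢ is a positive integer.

Repeatedly divide and take the remainder:
⌊10014/2477⌋ = 4, remainder 106
⌊2477/106⌋ = 23, remainder 39
⌊106/39⌋ = 2, remainder 28
⌊39/28⌋ = 1, remainder 11
⌊28/11⌋ = 2, remainder 6
⌊11/6⌋ = 1, remainder 5
⌊6/5⌋ = 1, remainder 1
⌊5/1⌋ = 5, remainder 0

[4; 23, 2, 1, 2, 1, 1, 5]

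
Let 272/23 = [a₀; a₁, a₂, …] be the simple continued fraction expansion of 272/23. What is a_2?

⌊272/23⌋ = 11, remainder 19
⌊23/19⌋ = 1, remainder 4
⌊19/4⌋ = 4, remainder 3

4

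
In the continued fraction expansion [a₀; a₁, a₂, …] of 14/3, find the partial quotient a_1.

1

14 = 4·3 + 2, so a_0 = 4
3 = 1·2 + 1, so a_1 = 1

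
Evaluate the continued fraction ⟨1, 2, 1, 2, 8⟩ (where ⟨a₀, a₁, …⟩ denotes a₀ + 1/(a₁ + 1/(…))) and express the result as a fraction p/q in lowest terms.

92/67

a_0 = 1: 1/1
a_1 = 2: 3/2
a_2 = 1: 4/3
a_3 = 2: 11/8
a_4 = 8: 92/67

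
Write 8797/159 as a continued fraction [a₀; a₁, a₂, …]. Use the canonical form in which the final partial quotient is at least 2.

[55; 3, 17, 3]

8797 ÷ 159 → quotient 55, remainder 52
159 ÷ 52 → quotient 3, remainder 3
52 ÷ 3 → quotient 17, remainder 1
3 ÷ 1 → quotient 3, remainder 0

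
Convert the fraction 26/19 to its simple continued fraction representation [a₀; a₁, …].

[1; 2, 1, 2, 2]

⌊26/19⌋ = 1, remainder 7
⌊19/7⌋ = 2, remainder 5
⌊7/5⌋ = 1, remainder 2
⌊5/2⌋ = 2, remainder 1
⌊2/1⌋ = 2, remainder 0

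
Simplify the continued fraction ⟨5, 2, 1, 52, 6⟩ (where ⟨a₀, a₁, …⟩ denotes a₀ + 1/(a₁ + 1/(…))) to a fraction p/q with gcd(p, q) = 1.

5074/951

Compute successive convergents:
a_0 = 5: 5/1
a_1 = 2: 11/2
a_2 = 1: 16/3
a_3 = 52: 843/158
a_4 = 6: 5074/951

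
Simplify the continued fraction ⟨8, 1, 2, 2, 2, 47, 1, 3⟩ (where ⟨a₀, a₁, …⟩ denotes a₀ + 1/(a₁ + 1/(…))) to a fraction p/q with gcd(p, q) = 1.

Start with 3.
1 + 1/(3/1) = 1 + 1/3 = 4/3
47 + 1/(4/3) = 47 + 3/4 = 191/4
2 + 1/(191/4) = 2 + 4/191 = 386/191
2 + 1/(386/191) = 2 + 191/386 = 963/386
2 + 1/(963/386) = 2 + 386/963 = 2312/963
1 + 1/(2312/963) = 1 + 963/2312 = 3275/2312
8 + 1/(3275/2312) = 8 + 2312/3275 = 28512/3275

28512/3275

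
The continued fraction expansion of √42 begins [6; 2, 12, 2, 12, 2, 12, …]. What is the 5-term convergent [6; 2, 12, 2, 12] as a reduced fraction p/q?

4206/649

a_0 = 6: 6/1
a_1 = 2: 13/2
a_2 = 12: 162/25
a_3 = 2: 337/52
a_4 = 12: 4206/649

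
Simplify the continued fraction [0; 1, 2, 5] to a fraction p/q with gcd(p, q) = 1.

a_0 = 0: 0/1
a_1 = 1: 1/1
a_2 = 2: 2/3
a_3 = 5: 11/16

11/16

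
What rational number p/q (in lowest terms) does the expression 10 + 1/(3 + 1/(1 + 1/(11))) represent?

Work from the innermost term outward:
Start with 11.
1 + 1/(11/1) = 1 + 1/11 = 12/11
3 + 1/(12/11) = 3 + 11/12 = 47/12
10 + 1/(47/12) = 10 + 12/47 = 482/47

482/47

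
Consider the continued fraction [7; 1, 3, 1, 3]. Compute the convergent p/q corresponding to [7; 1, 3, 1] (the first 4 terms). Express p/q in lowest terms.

39/5

Starting at the tail and folding back:
Start with 1.
3 + 1/(1/1) = 3 + 1/1 = 4/1
1 + 1/(4/1) = 1 + 1/4 = 5/4
7 + 1/(5/4) = 7 + 4/5 = 39/5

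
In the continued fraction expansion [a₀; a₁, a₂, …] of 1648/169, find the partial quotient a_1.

1

Apply division with remainder until the remainder is 0:
1648 = 9·169 + 127, so a_0 = 9
169 = 1·127 + 42, so a_1 = 1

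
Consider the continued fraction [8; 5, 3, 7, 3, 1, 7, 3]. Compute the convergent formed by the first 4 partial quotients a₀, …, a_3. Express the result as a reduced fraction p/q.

Start with 7.
3 + 1/(7/1) = 3 + 1/7 = 22/7
5 + 1/(22/7) = 5 + 7/22 = 117/22
8 + 1/(117/22) = 8 + 22/117 = 958/117

958/117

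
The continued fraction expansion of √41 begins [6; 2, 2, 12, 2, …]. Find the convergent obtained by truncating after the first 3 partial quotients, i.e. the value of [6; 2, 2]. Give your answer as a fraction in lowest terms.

a_0 = 6: 6/1
a_1 = 2: 13/2
a_2 = 2: 32/5

32/5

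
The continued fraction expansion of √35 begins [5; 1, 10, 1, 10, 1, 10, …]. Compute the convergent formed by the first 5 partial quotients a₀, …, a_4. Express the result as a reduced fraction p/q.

Start with 10.
1 + 1/(10/1) = 1 + 1/10 = 11/10
10 + 1/(11/10) = 10 + 10/11 = 120/11
1 + 1/(120/11) = 1 + 11/120 = 131/120
5 + 1/(131/120) = 5 + 120/131 = 775/131

775/131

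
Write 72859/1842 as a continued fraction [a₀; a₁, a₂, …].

[39; 1, 1, 4, 9, 1, 1, 10]

72859 ÷ 1842 → quotient 39, remainder 1021
1842 ÷ 1021 → quotient 1, remainder 821
1021 ÷ 821 → quotient 1, remainder 200
821 ÷ 200 → quotient 4, remainder 21
200 ÷ 21 → quotient 9, remainder 11
21 ÷ 11 → quotient 1, remainder 10
11 ÷ 10 → quotient 1, remainder 1
10 ÷ 1 → quotient 10, remainder 0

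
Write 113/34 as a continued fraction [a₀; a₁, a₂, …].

[3; 3, 11]

Repeatedly divide and take the remainder:
113 = 3·34 + 11, so a_0 = 3
34 = 3·11 + 1, so a_1 = 3
11 = 11·1 + 0, so a_2 = 11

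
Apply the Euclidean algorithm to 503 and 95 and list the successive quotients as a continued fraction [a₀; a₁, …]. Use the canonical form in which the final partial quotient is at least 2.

[5; 3, 2, 1, 1, 5]

Run the Euclidean algorithm, recording each quotient:
503 ÷ 95 → quotient 5, remainder 28
95 ÷ 28 → quotient 3, remainder 11
28 ÷ 11 → quotient 2, remainder 6
11 ÷ 6 → quotient 1, remainder 5
6 ÷ 5 → quotient 1, remainder 1
5 ÷ 1 → quotient 5, remainder 0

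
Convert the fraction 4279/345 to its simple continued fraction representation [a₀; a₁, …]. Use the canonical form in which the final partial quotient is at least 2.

[12; 2, 2, 13, 2, 2]

Apply division with remainder until the remainder is 0:
4279 = 12·345 + 139, so a_0 = 12
345 = 2·139 + 67, so a_1 = 2
139 = 2·67 + 5, so a_2 = 2
67 = 13·5 + 2, so a_3 = 13
5 = 2·2 + 1, so a_4 = 2
2 = 2·1 + 0, so a_5 = 2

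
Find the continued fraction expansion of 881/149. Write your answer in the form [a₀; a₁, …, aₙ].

[5; 1, 10, 2, 6]

⌊881/149⌋ = 5, remainder 136
⌊149/136⌋ = 1, remainder 13
⌊136/13⌋ = 10, remainder 6
⌊13/6⌋ = 2, remainder 1
⌊6/1⌋ = 6, remainder 0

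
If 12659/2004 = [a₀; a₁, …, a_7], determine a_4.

12659 = 6·2004 + 635, so a_0 = 6
2004 = 3·635 + 99, so a_1 = 3
635 = 6·99 + 41, so a_2 = 6
99 = 2·41 + 17, so a_3 = 2
41 = 2·17 + 7, so a_4 = 2

2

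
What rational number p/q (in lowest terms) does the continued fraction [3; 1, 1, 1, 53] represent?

590/161

Start with 53.
1 + 1/(53/1) = 1 + 1/53 = 54/53
1 + 1/(54/53) = 1 + 53/54 = 107/54
1 + 1/(107/54) = 1 + 54/107 = 161/107
3 + 1/(161/107) = 3 + 107/161 = 590/161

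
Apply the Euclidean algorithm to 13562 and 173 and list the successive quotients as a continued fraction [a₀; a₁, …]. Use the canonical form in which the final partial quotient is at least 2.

Repeatedly divide and take the remainder:
⌊13562/173⌋ = 78, remainder 68
⌊173/68⌋ = 2, remainder 37
⌊68/37⌋ = 1, remainder 31
⌊37/31⌋ = 1, remainder 6
⌊31/6⌋ = 5, remainder 1
⌊6/1⌋ = 6, remainder 0

[78; 2, 1, 1, 5, 6]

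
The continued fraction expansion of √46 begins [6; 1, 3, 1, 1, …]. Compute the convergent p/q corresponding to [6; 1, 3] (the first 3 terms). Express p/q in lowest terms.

a_0 = 6: 6/1
a_1 = 1: 7/1
a_2 = 3: 27/4

27/4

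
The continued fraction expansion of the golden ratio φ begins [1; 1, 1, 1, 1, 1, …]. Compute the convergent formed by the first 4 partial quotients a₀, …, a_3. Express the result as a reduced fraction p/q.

a_0 = 1: 1/1
a_1 = 1: 2/1
a_2 = 1: 3/2
a_3 = 1: 5/3

5/3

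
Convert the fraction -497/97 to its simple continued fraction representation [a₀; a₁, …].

[-6; 1, 7, 12]

Apply division with remainder until the remainder is 0:
-497 = -6·97 + 85, so a_0 = -6
97 = 1·85 + 12, so a_1 = 1
85 = 7·12 + 1, so a_2 = 7
12 = 12·1 + 0, so a_3 = 12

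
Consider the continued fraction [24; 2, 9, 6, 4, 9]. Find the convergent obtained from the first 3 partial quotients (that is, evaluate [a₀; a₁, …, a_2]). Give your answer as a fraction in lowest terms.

Start with 9.
2 + 1/(9/1) = 2 + 1/9 = 19/9
24 + 1/(19/9) = 24 + 9/19 = 465/19

465/19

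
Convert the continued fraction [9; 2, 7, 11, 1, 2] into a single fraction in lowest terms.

5027/531

Start with 2.
1 + 1/(2/1) = 1 + 1/2 = 3/2
11 + 1/(3/2) = 11 + 2/3 = 35/3
7 + 1/(35/3) = 7 + 3/35 = 248/35
2 + 1/(248/35) = 2 + 35/248 = 531/248
9 + 1/(531/248) = 9 + 248/531 = 5027/531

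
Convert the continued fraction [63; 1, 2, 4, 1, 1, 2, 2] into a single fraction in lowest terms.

Start with 2.
2 + 1/(2/1) = 2 + 1/2 = 5/2
1 + 1/(5/2) = 1 + 2/5 = 7/5
1 + 1/(7/5) = 1 + 5/7 = 12/7
4 + 1/(12/7) = 4 + 7/12 = 55/12
2 + 1/(55/12) = 2 + 12/55 = 122/55
1 + 1/(122/55) = 1 + 55/122 = 177/122
63 + 1/(177/122) = 63 + 122/177 = 11273/177

11273/177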